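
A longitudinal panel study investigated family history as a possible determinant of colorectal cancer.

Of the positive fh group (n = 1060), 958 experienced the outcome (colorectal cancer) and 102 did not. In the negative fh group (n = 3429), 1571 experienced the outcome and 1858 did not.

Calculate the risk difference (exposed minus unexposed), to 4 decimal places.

0.4456

From the description: a = 958, b = 102, c = 1571, d = 1858.
Risk in exposed = 958/1060 = 0.903774; risk in unexposed = 1571/3429 = 0.458151.
Risk difference = 0.903774 − 0.458151 = 0.445623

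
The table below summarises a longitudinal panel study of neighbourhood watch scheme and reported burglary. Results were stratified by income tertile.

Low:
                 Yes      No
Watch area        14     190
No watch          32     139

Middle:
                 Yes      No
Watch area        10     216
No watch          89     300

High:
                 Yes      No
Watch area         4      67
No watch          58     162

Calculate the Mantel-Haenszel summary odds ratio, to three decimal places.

0.202

OR_MH = Σ(aᵢdᵢ/nᵢ) / Σ(bᵢcᵢ/nᵢ), where nᵢ is the stratum total.
Stratum 1 (Low): n = 375; a·d/n = 14·139/375 = 5.1893; b·c/n = 190·32/375 = 16.2133
Stratum 2 (Middle): n = 615; a·d/n = 10·300/615 = 4.8780; b·c/n = 216·89/615 = 31.2585
Stratum 3 (High): n = 291; a·d/n = 4·162/291 = 2.2268; b·c/n = 67·58/291 = 13.3540
OR_MH = (5.1893 + 4.8780 + 2.2268) / (16.2133 + 31.2585 + 13.3540) = 12.2942 / 60.8258 = 0.20212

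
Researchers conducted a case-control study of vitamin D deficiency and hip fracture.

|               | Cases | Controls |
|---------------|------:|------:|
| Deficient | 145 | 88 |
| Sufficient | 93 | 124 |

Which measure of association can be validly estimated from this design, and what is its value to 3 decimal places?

2.197

Cells: a = 145, b = 88, c = 93, d = 124.
This is a case-control study: participants were sampled on outcome status, so risks in the source population cannot be estimated directly — relative risk is not valid here. The odds ratio is the appropriate measure.
OR = (a·d)/(b·c) = (145 × 124) / (88 × 93) = 17980 / 8184 = 2.19697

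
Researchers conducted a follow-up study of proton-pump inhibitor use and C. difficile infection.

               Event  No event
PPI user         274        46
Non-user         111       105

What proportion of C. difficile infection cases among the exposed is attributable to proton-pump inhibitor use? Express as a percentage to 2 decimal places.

Cells: a = 274, b = 46, c = 111, d = 105.
Risk in exposed = 274/320 = 0.85625; risk in unexposed = 111/216 = 0.51389.
RR = 0.85625/0.51389 = 1.66622
AR% = (RR − 1)/RR × 100 = (1.66622 − 1)/1.66622 × 100 = 39.9838%

39.98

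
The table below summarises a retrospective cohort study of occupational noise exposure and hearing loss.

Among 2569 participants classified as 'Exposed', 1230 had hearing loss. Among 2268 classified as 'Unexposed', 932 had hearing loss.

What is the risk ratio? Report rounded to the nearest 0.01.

From the description: a = 1230, b = 1339, c = 932, d = 1336.
Risk in exposed = 1230/2569 = 0.47879; risk in unexposed = 932/2268 = 0.41093.
RR = 0.47879 / 0.41093 = 1.16511
The risk among the exposed is 1.17 times that among the unexposed.

1.17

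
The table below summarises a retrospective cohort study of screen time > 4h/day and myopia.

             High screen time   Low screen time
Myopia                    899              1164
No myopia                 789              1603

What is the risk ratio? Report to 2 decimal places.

1.27

Reading the table with exposure as columns: a = 899 (High screen time, case), b = 789 (High screen time, non-case), c = 1164 (Low screen time, case), d = 1603.
Risk in exposed = 899/1688 = 0.53258; risk in unexposed = 1164/2767 = 0.42067.
RR = 0.53258 / 0.42067 = 1.26603
The risk among the exposed is 1.27 times that among the unexposed.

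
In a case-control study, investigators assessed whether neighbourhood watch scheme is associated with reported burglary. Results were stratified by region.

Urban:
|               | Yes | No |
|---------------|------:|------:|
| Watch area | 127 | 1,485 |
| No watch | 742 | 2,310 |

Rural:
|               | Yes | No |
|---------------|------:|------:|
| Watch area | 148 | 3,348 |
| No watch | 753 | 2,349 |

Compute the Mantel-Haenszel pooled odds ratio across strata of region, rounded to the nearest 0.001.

OR_MH = Σ(aᵢdᵢ/nᵢ) / Σ(bᵢcᵢ/nᵢ), where nᵢ is the stratum total.
Stratum 1 (Urban): n = 4664; a·d/n = 127·2310/4664 = 62.9009; b·c/n = 1485·742/4664 = 236.2500
Stratum 2 (Rural): n = 6598; a·d/n = 148·2349/6598 = 52.6905; b·c/n = 3348·753/6598 = 382.0921
OR_MH = (62.9009 + 52.6905) / (236.2500 + 382.0921) = 115.5915 / 618.3421 = 0.18694

0.187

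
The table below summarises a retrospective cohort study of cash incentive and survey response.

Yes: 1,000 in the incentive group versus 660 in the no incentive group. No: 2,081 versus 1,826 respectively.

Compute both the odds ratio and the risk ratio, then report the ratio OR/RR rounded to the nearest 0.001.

From the description: a = 1000, b = 2081, c = 660, d = 1826.
OR = (1000·1826)/(2081·660) = 1826000/1373460 = 1.32949
Risk in exposed = 1000/3081 = 0.32457; risk in unexposed = 660/2486 = 0.26549; RR = 1.22255
OR/RR = 1.32949 / 1.22255 = 1.08747
The outcome is not rare, so the OR lies further from 1 than the RR.

1.087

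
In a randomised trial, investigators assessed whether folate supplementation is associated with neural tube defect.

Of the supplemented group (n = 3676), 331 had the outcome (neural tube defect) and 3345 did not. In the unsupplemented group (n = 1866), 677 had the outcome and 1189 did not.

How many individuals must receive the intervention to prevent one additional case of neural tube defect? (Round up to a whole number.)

Risk in treated group = 331/3676 = 0.09004; risk in control = 677/1866 = 0.36281.
Absolute risk reduction = 0.36281 − 0.09004 = 0.27276
NNT = 1 / ARR = 1 / 0.27276 = 3.666 → round up → 4

4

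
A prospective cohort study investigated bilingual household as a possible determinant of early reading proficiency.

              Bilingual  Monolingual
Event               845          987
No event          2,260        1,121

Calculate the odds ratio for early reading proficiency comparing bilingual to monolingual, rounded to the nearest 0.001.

0.425

Reading the table with exposure as columns: a = 845 (Bilingual, case), b = 2260 (Bilingual, non-case), c = 987 (Monolingual, case), d = 1121.
OR = (a·d)/(b·c) = (845 × 1121) / (2260 × 987) = 947245 / 2230620 = 0.42466
Exposure is associated with lower odds of early reading proficiency (OR = 0.42 < 1).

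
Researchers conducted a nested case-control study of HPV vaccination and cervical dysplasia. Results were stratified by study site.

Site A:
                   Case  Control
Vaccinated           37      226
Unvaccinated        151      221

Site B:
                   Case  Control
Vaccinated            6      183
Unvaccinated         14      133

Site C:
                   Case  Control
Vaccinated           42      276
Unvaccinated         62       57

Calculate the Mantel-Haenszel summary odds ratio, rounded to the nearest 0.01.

0.21

OR_MH = Σ(aᵢdᵢ/nᵢ) / Σ(bᵢcᵢ/nᵢ), where nᵢ is the stratum total.
Stratum 1 (Site A): n = 635; a·d/n = 37·221/635 = 12.8772; b·c/n = 226·151/635 = 53.7417
Stratum 2 (Site B): n = 336; a·d/n = 6·133/336 = 2.3750; b·c/n = 183·14/336 = 7.6250
Stratum 3 (Site C): n = 437; a·d/n = 42·57/437 = 5.4783; b·c/n = 276·62/437 = 39.1579
OR_MH = (12.8772 + 2.3750 + 5.4783) / (53.7417 + 7.6250 + 39.1579) = 20.7304 / 100.5246 = 0.20622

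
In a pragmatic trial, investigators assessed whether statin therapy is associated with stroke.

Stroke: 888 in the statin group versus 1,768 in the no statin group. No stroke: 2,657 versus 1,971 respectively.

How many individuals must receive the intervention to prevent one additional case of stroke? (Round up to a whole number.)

Risk in treated group = 888/3545 = 0.25049; risk in control = 1768/3739 = 0.47285.
Absolute risk reduction = 0.47285 − 0.25049 = 0.22236
NNT = 1 / ARR = 1 / 0.22236 = 4.497 → round up → 5

5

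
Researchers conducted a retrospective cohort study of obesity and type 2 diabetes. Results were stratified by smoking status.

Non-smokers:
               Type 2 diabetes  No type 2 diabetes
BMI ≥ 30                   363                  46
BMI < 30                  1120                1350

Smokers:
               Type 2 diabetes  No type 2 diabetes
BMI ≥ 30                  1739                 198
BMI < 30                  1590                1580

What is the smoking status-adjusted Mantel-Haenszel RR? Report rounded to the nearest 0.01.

1.82

RR_MH = Σ(aᵢ·n₀ᵢ/nᵢ) / Σ(cᵢ·n₁ᵢ/nᵢ), with n₁ᵢ = aᵢ+bᵢ (exposed), n₀ᵢ = cᵢ+dᵢ (unexposed), nᵢ = n₁ᵢ+n₀ᵢ.
Stratum 1 (Non-smokers): n₁ = 409, n₀ = 2470, n = 2879; a·n₀/n = 363·2470/2879 = 311.4311; c·n₁/n = 1120·409/2879 = 159.1108
Stratum 2 (Smokers): n₁ = 1937, n₀ = 3170, n = 5107; a·n₀/n = 1739·3170/5107 = 1079.4263; c·n₁/n = 1590·1937/5107 = 603.0605
RR_MH = (311.4311 + 1079.4263) / (159.1108 + 603.0605) = 1390.8573 / 762.1713 = 1.82486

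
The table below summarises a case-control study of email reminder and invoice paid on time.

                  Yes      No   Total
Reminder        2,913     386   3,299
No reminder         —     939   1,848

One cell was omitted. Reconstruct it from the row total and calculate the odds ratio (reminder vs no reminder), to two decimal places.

The missing cell is in the unexposed row: 1848 − 939 = 909.
So a = 2913, b = 386, c = 909, d = 939.
OR = (a·d)/(b·c) = (2913 × 939) / (386 × 909) = 2735307 / 350874 = 7.79570

7.80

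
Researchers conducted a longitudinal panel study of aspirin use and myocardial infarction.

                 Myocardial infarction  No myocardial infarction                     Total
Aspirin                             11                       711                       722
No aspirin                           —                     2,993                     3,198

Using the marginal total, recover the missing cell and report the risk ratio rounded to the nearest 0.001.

0.238

The missing cell is in the unexposed row: 3198 − 2993 = 205.
So a = 11, b = 711, c = 205, d = 2993.
RR = [a/(a+b)] / [c/(c+d)] = (11/722) / (205/3198) = 0.01524/0.06410 = 0.23767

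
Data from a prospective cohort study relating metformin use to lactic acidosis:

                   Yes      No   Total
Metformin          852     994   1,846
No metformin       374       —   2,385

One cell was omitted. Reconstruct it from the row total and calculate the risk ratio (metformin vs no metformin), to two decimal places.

The missing cell is in the unexposed row: 2385 − 374 = 2011.
So a = 852, b = 994, c = 374, d = 2011.
RR = [a/(a+b)] / [c/(c+d)] = (852/1846) / (374/2385) = 0.46154/0.15681 = 2.94323

2.94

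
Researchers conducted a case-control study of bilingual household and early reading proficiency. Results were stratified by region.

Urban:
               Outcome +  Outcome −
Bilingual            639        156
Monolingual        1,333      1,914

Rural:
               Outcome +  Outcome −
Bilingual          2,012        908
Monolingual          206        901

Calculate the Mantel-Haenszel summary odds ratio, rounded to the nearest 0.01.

OR_MH = Σ(aᵢdᵢ/nᵢ) / Σ(bᵢcᵢ/nᵢ), where nᵢ is the stratum total.
Stratum 1 (Urban): n = 4042; a·d/n = 639·1914/4042 = 302.5844; b·c/n = 156·1333/4042 = 51.4468
Stratum 2 (Rural): n = 4027; a·d/n = 2012·901/4027 = 450.1644; b·c/n = 908·206/4027 = 46.4485
OR_MH = (302.5844 + 450.1644) / (51.4468 + 46.4485) = 752.7488 / 97.8953 = 7.68933

7.69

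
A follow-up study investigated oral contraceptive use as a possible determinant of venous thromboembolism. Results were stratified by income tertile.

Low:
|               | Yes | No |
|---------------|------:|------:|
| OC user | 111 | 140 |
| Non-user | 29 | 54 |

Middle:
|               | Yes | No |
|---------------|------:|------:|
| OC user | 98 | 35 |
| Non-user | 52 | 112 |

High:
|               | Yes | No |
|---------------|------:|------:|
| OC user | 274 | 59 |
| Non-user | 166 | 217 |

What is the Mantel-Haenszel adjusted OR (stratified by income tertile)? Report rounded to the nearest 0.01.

4.32

OR_MH = Σ(aᵢdᵢ/nᵢ) / Σ(bᵢcᵢ/nᵢ), where nᵢ is the stratum total.
Stratum 1 (Low): n = 334; a·d/n = 111·54/334 = 17.9461; b·c/n = 140·29/334 = 12.1557
Stratum 2 (Middle): n = 297; a·d/n = 98·112/297 = 36.9562; b·c/n = 35·52/297 = 6.1279
Stratum 3 (High): n = 716; a·d/n = 274·217/716 = 83.0419; b·c/n = 59·166/716 = 13.6788
OR_MH = (17.9461 + 36.9562 + 83.0419) / (12.1557 + 6.1279 + 13.6788) = 137.9442 / 31.9624 = 4.31583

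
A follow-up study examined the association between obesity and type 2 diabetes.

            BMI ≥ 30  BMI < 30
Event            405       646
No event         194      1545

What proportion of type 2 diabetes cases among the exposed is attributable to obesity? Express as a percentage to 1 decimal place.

Reading the table with exposure as columns: a = 405 (BMI ≥ 30, case), b = 194 (BMI ≥ 30, non-case), c = 646 (BMI < 30, case), d = 1545.
Risk in exposed = 405/599 = 0.67613; risk in unexposed = 646/2191 = 0.29484.
RR = 0.67613/0.29484 = 2.29318
AR% = (RR − 1)/RR × 100 = (2.29318 − 1)/2.29318 × 100 = 56.3924%

56.4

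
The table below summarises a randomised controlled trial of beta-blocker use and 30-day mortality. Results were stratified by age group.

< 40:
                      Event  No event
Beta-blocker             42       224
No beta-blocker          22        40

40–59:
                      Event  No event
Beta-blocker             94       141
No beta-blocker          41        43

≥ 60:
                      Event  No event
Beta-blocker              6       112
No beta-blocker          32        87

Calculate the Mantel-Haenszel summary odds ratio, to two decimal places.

0.41

OR_MH = Σ(aᵢdᵢ/nᵢ) / Σ(bᵢcᵢ/nᵢ), where nᵢ is the stratum total.
Stratum 1 (< 40): n = 328; a·d/n = 42·40/328 = 5.1220; b·c/n = 224·22/328 = 15.0244
Stratum 2 (40–59): n = 319; a·d/n = 94·43/319 = 12.6708; b·c/n = 141·41/319 = 18.1223
Stratum 3 (≥ 60): n = 237; a·d/n = 6·87/237 = 2.2025; b·c/n = 112·32/237 = 15.1224
OR_MH = (5.1220 + 12.6708 + 2.2025) / (15.0244 + 18.1223 + 15.1224) = 19.9953 / 48.2690 = 0.41425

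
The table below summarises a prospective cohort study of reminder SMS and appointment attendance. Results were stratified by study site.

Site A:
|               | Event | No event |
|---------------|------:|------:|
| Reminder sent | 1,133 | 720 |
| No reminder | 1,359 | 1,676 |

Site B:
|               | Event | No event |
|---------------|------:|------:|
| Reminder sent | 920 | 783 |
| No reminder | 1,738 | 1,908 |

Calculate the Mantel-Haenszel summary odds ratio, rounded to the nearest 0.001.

OR_MH = Σ(aᵢdᵢ/nᵢ) / Σ(bᵢcᵢ/nᵢ), where nᵢ is the stratum total.
Stratum 1 (Site A): n = 4888; a·d/n = 1133·1676/4888 = 388.4836; b·c/n = 720·1359/4888 = 200.1800
Stratum 2 (Site B): n = 5349; a·d/n = 920·1908/5349 = 328.1660; b·c/n = 783·1738/5349 = 254.4128
OR_MH = (388.4836 + 328.1660) / (200.1800 + 254.4128) = 716.6496 / 454.5928 = 1.57646

1.576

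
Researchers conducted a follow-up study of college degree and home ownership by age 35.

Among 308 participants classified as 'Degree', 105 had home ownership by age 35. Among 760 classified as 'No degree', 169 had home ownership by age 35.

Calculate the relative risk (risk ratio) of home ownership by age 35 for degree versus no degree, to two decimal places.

From the description: a = 105, b = 203, c = 169, d = 591.
Risk in exposed = 105/308 = 0.34091; risk in unexposed = 169/760 = 0.22237.
RR = 0.34091 / 0.22237 = 1.53308
The risk among the exposed is 1.53 times that among the unexposed.

1.53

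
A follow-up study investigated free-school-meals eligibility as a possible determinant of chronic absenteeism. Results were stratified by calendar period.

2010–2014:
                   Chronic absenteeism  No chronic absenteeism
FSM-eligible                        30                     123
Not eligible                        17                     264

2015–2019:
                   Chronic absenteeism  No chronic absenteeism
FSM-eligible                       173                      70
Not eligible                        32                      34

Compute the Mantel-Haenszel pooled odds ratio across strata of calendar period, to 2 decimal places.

3.09

OR_MH = Σ(aᵢdᵢ/nᵢ) / Σ(bᵢcᵢ/nᵢ), where nᵢ is the stratum total.
Stratum 1 (2010–2014): n = 434; a·d/n = 30·264/434 = 18.2488; b·c/n = 123·17/434 = 4.8180
Stratum 2 (2015–2019): n = 309; a·d/n = 173·34/309 = 19.0356; b·c/n = 70·32/309 = 7.2492
OR_MH = (18.2488 + 19.0356) / (4.8180 + 7.2492) = 37.2844 / 12.0672 = 3.08974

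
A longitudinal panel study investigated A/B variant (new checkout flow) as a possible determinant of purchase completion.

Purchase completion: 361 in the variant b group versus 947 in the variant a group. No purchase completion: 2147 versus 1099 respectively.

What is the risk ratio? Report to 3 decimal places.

0.311

From the description: a = 361, b = 2147, c = 947, d = 1099.
Risk in exposed = 361/2508 = 0.14394; risk in unexposed = 947/2046 = 0.46285.
RR = 0.14394 / 0.46285 = 0.31098
The risk is 69% lower among the exposed than among the unexposed.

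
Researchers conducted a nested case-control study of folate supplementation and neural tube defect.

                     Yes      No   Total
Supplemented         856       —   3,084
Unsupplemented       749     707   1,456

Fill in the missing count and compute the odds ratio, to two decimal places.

0.36

The missing cell is in the exposed row: 3084 − 856 = 2228.
So a = 856, b = 2228, c = 749, d = 707.
OR = (a·d)/(b·c) = (856 × 707) / (2228 × 749) = 605192 / 1668772 = 0.36266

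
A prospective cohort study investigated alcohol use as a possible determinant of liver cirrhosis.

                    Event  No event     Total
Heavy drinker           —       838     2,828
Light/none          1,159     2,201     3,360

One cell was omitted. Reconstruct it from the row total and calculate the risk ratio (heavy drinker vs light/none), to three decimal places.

2.040

The missing cell is in the exposed row: 2828 − 838 = 1990.
So a = 1990, b = 838, c = 1159, d = 2201.
RR = [a/(a+b)] / [c/(c+d)] = (1990/2828) / (1159/3360) = 0.70368/0.34494 = 2.04000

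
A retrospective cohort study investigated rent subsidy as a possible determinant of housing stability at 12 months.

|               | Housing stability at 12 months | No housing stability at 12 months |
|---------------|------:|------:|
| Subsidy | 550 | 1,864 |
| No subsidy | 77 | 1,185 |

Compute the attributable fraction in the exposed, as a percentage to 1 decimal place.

73.2

Cells: a = 550, b = 1864, c = 77, d = 1185.
Risk in exposed = 550/2414 = 0.22784; risk in unexposed = 77/1262 = 0.06101.
RR = 0.22784/0.06101 = 3.73417
AR% = (RR − 1)/RR × 100 = (3.73417 − 1)/3.73417 × 100 = 73.2203%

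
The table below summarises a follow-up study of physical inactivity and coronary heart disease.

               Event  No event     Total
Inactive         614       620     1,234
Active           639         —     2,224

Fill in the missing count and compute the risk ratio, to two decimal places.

The missing cell is in the unexposed row: 2224 − 639 = 1585.
So a = 614, b = 620, c = 639, d = 1585.
RR = [a/(a+b)] / [c/(c+d)] = (614/1234) / (639/2224) = 0.49757/0.28732 = 1.73176

1.73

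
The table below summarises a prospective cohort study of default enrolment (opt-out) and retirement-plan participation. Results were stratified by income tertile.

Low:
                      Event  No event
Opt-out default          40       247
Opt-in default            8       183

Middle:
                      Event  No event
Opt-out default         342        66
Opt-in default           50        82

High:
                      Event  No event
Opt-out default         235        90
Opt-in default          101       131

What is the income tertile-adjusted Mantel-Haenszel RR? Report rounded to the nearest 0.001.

RR_MH = Σ(aᵢ·n₀ᵢ/nᵢ) / Σ(cᵢ·n₁ᵢ/nᵢ), with n₁ᵢ = aᵢ+bᵢ (exposed), n₀ᵢ = cᵢ+dᵢ (unexposed), nᵢ = n₁ᵢ+n₀ᵢ.
Stratum 1 (Low): n₁ = 287, n₀ = 191, n = 478; a·n₀/n = 40·191/478 = 15.9833; c·n₁/n = 8·287/478 = 4.8033
Stratum 2 (Middle): n₁ = 408, n₀ = 132, n = 540; a·n₀/n = 342·132/540 = 83.6000; c·n₁/n = 50·408/540 = 37.7778
Stratum 3 (High): n₁ = 325, n₀ = 232, n = 557; a·n₀/n = 235·232/557 = 97.8815; c·n₁/n = 101·325/557 = 58.9318
RR_MH = (15.9833 + 83.6000 + 97.8815) / (4.8033 + 37.7778 + 58.9318) = 197.4648 / 101.5129 = 1.94522

1.945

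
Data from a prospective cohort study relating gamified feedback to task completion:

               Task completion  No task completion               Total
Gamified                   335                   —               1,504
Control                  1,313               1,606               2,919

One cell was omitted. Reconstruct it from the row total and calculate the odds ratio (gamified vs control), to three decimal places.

The missing cell is in the exposed row: 1504 − 335 = 1169.
So a = 335, b = 1169, c = 1313, d = 1606.
OR = (a·d)/(b·c) = (335 × 1606) / (1169 × 1313) = 538010 / 1534897 = 0.35052

0.351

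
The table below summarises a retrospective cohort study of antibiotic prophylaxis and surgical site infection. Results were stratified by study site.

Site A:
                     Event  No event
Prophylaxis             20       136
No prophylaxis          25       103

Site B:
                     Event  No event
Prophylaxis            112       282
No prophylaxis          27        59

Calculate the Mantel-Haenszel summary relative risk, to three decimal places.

0.810

RR_MH = Σ(aᵢ·n₀ᵢ/nᵢ) / Σ(cᵢ·n₁ᵢ/nᵢ), with n₁ᵢ = aᵢ+bᵢ (exposed), n₀ᵢ = cᵢ+dᵢ (unexposed), nᵢ = n₁ᵢ+n₀ᵢ.
Stratum 1 (Site A): n₁ = 156, n₀ = 128, n = 284; a·n₀/n = 20·128/284 = 9.0141; c·n₁/n = 25·156/284 = 13.7324
Stratum 2 (Site B): n₁ = 394, n₀ = 86, n = 480; a·n₀/n = 112·86/480 = 20.0667; c·n₁/n = 27·394/480 = 22.1625
RR_MH = (9.0141 + 20.0667) / (13.7324 + 22.1625) = 29.0808 / 35.8949 = 0.81016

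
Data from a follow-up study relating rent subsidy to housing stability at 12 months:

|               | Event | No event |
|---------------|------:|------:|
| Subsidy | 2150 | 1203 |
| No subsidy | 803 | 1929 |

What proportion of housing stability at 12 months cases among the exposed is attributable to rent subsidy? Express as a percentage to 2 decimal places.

Cells: a = 2150, b = 1203, c = 803, d = 1929.
Risk in exposed = 2150/3353 = 0.64122; risk in unexposed = 803/2732 = 0.29392.
RR = 0.64122/0.29392 = 2.18157
AR% = (RR − 1)/RR × 100 = (2.18157 − 1)/2.18157 × 100 = 54.1615%

54.16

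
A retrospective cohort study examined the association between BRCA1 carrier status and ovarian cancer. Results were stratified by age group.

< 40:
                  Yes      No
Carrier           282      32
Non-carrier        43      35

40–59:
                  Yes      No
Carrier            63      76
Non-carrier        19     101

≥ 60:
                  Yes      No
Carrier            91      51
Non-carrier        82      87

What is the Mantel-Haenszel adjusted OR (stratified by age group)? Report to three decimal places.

3.338

OR_MH = Σ(aᵢdᵢ/nᵢ) / Σ(bᵢcᵢ/nᵢ), where nᵢ is the stratum total.
Stratum 1 (< 40): n = 392; a·d/n = 282·35/392 = 25.1786; b·c/n = 32·43/392 = 3.5102
Stratum 2 (40–59): n = 259; a·d/n = 63·101/259 = 24.5676; b·c/n = 76·19/259 = 5.5753
Stratum 3 (≥ 60): n = 311; a·d/n = 91·87/311 = 25.4566; b·c/n = 51·82/311 = 13.4469
OR_MH = (25.1786 + 24.5676 + 25.4566) / (3.5102 + 5.5753 + 13.4469) = 75.2027 / 22.5324 = 3.33753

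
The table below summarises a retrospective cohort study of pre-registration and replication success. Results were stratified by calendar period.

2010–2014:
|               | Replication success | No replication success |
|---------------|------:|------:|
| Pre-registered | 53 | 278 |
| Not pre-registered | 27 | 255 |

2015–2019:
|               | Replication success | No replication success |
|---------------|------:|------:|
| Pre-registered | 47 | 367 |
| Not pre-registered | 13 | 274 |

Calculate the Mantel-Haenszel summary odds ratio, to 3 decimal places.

2.122

OR_MH = Σ(aᵢdᵢ/nᵢ) / Σ(bᵢcᵢ/nᵢ), where nᵢ is the stratum total.
Stratum 1 (2010–2014): n = 613; a·d/n = 53·255/613 = 22.0473; b·c/n = 278·27/613 = 12.2447
Stratum 2 (2015–2019): n = 701; a·d/n = 47·274/701 = 18.3709; b·c/n = 367·13/701 = 6.8060
OR_MH = (22.0473 + 18.3709) / (12.2447 + 6.8060) = 40.4182 / 19.0507 = 2.12161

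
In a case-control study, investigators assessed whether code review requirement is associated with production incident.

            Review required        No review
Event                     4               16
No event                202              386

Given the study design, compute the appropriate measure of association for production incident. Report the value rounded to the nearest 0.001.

Reading the table with exposure as columns: a = 4 (Review required, case), b = 202 (Review required, non-case), c = 16 (No review, case), d = 386.
This is a case-control study: participants were sampled on outcome status, so risks in the source population cannot be estimated directly — relative risk is not valid here. The odds ratio is the appropriate measure.
OR = (a·d)/(b·c) = (4 × 386) / (202 × 16) = 1544 / 3232 = 0.47772

0.478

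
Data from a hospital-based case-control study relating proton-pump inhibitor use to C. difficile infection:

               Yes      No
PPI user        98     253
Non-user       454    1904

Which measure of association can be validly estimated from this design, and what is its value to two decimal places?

1.62

Cells: a = 98, b = 253, c = 454, d = 1904.
This is a hospital-based case-control study: participants were sampled on outcome status, so risks in the source population cannot be estimated directly — relative risk is not valid here. The odds ratio is the appropriate measure.
OR = (a·d)/(b·c) = (98 × 1904) / (253 × 454) = 186592 / 114862 = 1.62449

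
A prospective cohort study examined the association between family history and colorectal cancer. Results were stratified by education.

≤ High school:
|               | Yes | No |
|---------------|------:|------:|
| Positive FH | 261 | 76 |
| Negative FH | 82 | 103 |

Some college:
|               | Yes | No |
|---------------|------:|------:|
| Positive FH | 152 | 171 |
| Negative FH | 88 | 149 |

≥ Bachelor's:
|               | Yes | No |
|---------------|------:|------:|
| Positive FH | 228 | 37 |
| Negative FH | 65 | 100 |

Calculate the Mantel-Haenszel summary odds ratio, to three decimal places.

3.265

OR_MH = Σ(aᵢdᵢ/nᵢ) / Σ(bᵢcᵢ/nᵢ), where nᵢ is the stratum total.
Stratum 1 (≤ High school): n = 522; a·d/n = 261·103/522 = 51.5000; b·c/n = 76·82/522 = 11.9387
Stratum 2 (Some college): n = 560; a·d/n = 152·149/560 = 40.4429; b·c/n = 171·88/560 = 26.8714
Stratum 3 (≥ Bachelor's): n = 430; a·d/n = 228·100/430 = 53.0233; b·c/n = 37·65/430 = 5.5930
OR_MH = (51.5000 + 40.4429 + 53.0233) / (11.9387 + 26.8714 + 5.5930) = 144.9661 / 44.4031 = 3.26477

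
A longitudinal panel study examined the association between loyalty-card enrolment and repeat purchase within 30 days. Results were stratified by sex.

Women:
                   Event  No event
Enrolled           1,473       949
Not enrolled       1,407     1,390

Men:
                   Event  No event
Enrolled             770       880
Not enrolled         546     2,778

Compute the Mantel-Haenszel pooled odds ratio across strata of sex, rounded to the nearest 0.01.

OR_MH = Σ(aᵢdᵢ/nᵢ) / Σ(bᵢcᵢ/nᵢ), where nᵢ is the stratum total.
Stratum 1 (Women): n = 5219; a·d/n = 1473·1390/5219 = 392.3108; b·c/n = 949·1407/5219 = 255.8427
Stratum 2 (Men): n = 4974; a·d/n = 770·2778/4974 = 430.0483; b·c/n = 880·546/4974 = 96.5983
OR_MH = (392.3108 + 430.0483) / (255.8427 + 96.5983) = 822.3590 / 352.4410 = 2.33332

2.33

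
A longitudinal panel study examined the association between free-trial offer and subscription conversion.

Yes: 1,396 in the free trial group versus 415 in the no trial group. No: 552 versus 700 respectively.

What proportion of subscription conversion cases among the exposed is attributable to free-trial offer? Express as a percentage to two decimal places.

48.06

From the description: a = 1396, b = 552, c = 415, d = 700.
Risk in exposed = 1396/1948 = 0.71663; risk in unexposed = 415/1115 = 0.37220.
RR = 0.71663/0.37220 = 1.92541
AR% = (RR − 1)/RR × 100 = (1.92541 − 1)/1.92541 × 100 = 48.0630%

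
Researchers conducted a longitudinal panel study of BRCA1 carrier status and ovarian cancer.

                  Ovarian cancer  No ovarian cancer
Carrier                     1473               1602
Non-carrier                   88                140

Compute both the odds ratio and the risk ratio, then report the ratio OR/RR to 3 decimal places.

Cells: a = 1473, b = 1602, c = 88, d = 140.
OR = (1473·140)/(1602·88) = 206220/140976 = 1.46280
Risk in exposed = 1473/3075 = 0.47902; risk in unexposed = 88/228 = 0.38596; RR = 1.24111
OR/RR = 1.46280 / 1.24111 = 1.17863
The outcome is not rare, so the OR lies further from 1 than the RR.

1.179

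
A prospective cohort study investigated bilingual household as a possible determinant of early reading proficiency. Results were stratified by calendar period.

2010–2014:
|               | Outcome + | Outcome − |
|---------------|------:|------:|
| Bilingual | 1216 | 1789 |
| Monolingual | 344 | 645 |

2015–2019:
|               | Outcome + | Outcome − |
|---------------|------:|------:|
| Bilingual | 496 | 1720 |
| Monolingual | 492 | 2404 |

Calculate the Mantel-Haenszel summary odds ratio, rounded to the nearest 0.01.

1.34

OR_MH = Σ(aᵢdᵢ/nᵢ) / Σ(bᵢcᵢ/nᵢ), where nᵢ is the stratum total.
Stratum 1 (2010–2014): n = 3994; a·d/n = 1216·645/3994 = 196.3746; b·c/n = 1789·344/3994 = 154.0851
Stratum 2 (2015–2019): n = 5112; a·d/n = 496·2404/5112 = 233.2520; b·c/n = 1720·492/5112 = 165.5399
OR_MH = (196.3746 + 233.2520) / (154.0851 + 165.5399) = 429.6265 / 319.6250 = 1.34416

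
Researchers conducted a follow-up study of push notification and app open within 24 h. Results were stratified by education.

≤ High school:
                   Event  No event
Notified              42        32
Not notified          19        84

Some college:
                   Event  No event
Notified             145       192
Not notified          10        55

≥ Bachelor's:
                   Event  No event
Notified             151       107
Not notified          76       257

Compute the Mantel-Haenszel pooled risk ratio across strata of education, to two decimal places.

2.69

RR_MH = Σ(aᵢ·n₀ᵢ/nᵢ) / Σ(cᵢ·n₁ᵢ/nᵢ), with n₁ᵢ = aᵢ+bᵢ (exposed), n₀ᵢ = cᵢ+dᵢ (unexposed), nᵢ = n₁ᵢ+n₀ᵢ.
Stratum 1 (≤ High school): n₁ = 74, n₀ = 103, n = 177; a·n₀/n = 42·103/177 = 24.4407; c·n₁/n = 19·74/177 = 7.9435
Stratum 2 (Some college): n₁ = 337, n₀ = 65, n = 402; a·n₀/n = 145·65/402 = 23.4453; c·n₁/n = 10·337/402 = 8.3831
Stratum 3 (≥ Bachelor's): n₁ = 258, n₀ = 333, n = 591; a·n₀/n = 151·333/591 = 85.0812; c·n₁/n = 76·258/591 = 33.1777
RR_MH = (24.4407 + 23.4453 + 85.0812) / (7.9435 + 8.3831 + 33.1777) = 132.9672 / 49.5043 = 2.68597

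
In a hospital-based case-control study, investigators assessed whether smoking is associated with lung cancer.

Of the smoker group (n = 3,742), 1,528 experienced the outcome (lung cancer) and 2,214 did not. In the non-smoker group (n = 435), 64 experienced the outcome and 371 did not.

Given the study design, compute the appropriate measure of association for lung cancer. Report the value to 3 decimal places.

From the description: a = 1528, b = 2214, c = 64, d = 371.
This is a hospital-based case-control study: participants were sampled on outcome status, so risks in the source population cannot be estimated directly — relative risk is not valid here. The odds ratio is the appropriate measure.
OR = (a·d)/(b·c) = (1528 × 371) / (2214 × 64) = 566888 / 141696 = 4.00073

4.001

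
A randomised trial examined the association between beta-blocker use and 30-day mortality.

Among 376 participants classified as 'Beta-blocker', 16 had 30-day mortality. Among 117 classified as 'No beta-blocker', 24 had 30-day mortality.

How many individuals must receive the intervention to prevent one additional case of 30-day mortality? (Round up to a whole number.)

Risk in treated group = 16/376 = 0.04255; risk in control = 24/117 = 0.20513.
Absolute risk reduction = 0.20513 − 0.04255 = 0.16258
NNT = 1 / ARR = 1 / 0.16258 = 6.151 → round up → 7

7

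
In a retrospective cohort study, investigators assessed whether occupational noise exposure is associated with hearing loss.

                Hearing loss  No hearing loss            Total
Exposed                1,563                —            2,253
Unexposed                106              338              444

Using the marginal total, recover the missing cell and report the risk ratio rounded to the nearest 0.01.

The missing cell is in the exposed row: 2253 − 1563 = 690.
So a = 1563, b = 690, c = 106, d = 338.
RR = [a/(a+b)] / [c/(c+d)] = (1563/2253) / (106/444) = 0.69374/0.23874 = 2.90586

2.91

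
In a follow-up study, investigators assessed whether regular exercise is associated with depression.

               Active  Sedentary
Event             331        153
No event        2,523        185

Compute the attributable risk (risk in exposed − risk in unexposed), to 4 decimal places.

Reading the table with exposure as columns: a = 331 (Active, case), b = 2523 (Active, non-case), c = 153 (Sedentary, case), d = 185.
Risk in exposed = 331/2854 = 0.115978; risk in unexposed = 153/338 = 0.452663.
Risk difference = 0.115978 − 0.452663 = -0.336685

-0.3367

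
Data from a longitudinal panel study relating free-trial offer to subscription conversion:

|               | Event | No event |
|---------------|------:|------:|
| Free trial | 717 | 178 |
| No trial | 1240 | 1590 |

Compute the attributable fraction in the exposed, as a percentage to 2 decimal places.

Cells: a = 717, b = 178, c = 1240, d = 1590.
Risk in exposed = 717/895 = 0.80112; risk in unexposed = 1240/2830 = 0.43816.
RR = 0.80112/0.43816 = 1.82836
AR% = (RR − 1)/RR × 100 = (1.82836 − 1)/1.82836 × 100 = 45.3061%

45.31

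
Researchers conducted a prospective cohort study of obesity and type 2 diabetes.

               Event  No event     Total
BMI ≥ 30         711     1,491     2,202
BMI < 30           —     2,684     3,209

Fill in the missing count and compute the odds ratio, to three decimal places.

The missing cell is in the unexposed row: 3209 − 2684 = 525.
So a = 711, b = 1491, c = 525, d = 2684.
OR = (a·d)/(b·c) = (711 × 2684) / (1491 × 525) = 1908324 / 782775 = 2.43790

2.438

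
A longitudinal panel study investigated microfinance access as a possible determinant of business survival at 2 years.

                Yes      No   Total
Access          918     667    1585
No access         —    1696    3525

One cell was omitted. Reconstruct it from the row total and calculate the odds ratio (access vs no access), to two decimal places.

1.28

The missing cell is in the unexposed row: 3525 − 1696 = 1829.
So a = 918, b = 667, c = 1829, d = 1696.
OR = (a·d)/(b·c) = (918 × 1696) / (667 × 1829) = 1556928 / 1219943 = 1.27623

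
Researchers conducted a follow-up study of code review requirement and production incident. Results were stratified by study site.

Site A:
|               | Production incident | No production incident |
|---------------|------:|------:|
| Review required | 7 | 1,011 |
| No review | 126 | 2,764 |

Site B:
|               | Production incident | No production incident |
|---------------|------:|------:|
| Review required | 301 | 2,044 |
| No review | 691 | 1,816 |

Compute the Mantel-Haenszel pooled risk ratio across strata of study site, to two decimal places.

RR_MH = Σ(aᵢ·n₀ᵢ/nᵢ) / Σ(cᵢ·n₁ᵢ/nᵢ), with n₁ᵢ = aᵢ+bᵢ (exposed), n₀ᵢ = cᵢ+dᵢ (unexposed), nᵢ = n₁ᵢ+n₀ᵢ.
Stratum 1 (Site A): n₁ = 1018, n₀ = 2890, n = 3908; a·n₀/n = 7·2890/3908 = 5.1766; c·n₁/n = 126·1018/3908 = 32.8219
Stratum 2 (Site B): n₁ = 2345, n₀ = 2507, n = 4852; a·n₀/n = 301·2507/4852 = 155.5249; c·n₁/n = 691·2345/4852 = 333.9643
RR_MH = (5.1766 + 155.5249) / (32.8219 + 333.9643) = 160.7015 / 366.7862 = 0.43813

0.44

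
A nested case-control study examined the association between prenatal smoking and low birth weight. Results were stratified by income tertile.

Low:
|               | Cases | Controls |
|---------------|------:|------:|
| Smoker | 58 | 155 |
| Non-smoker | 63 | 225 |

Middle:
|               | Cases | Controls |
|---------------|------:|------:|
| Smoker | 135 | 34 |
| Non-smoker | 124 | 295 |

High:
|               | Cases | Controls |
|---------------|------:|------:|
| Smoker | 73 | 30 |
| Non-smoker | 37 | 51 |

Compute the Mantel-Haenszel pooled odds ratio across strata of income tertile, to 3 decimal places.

3.488

OR_MH = Σ(aᵢdᵢ/nᵢ) / Σ(bᵢcᵢ/nᵢ), where nᵢ is the stratum total.
Stratum 1 (Low): n = 501; a·d/n = 58·225/501 = 26.0479; b·c/n = 155·63/501 = 19.4910
Stratum 2 (Middle): n = 588; a·d/n = 135·295/588 = 67.7296; b·c/n = 34·124/588 = 7.1701
Stratum 3 (High): n = 191; a·d/n = 73·51/191 = 19.4921; b·c/n = 30·37/191 = 5.8115
OR_MH = (26.0479 + 67.7296 + 19.4921) / (19.4910 + 7.1701 + 5.8115) = 113.2696 / 32.4726 = 3.48816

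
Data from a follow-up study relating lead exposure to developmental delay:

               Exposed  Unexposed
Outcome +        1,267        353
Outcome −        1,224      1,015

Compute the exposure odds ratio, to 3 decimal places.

2.976

Reading the table with exposure as columns: a = 1267 (Exposed, case), b = 1224 (Exposed, non-case), c = 353 (Unexposed, case), d = 1015.
OR = (a·d)/(b·c) = (1267 × 1015) / (1224 × 353) = 1286005 / 432072 = 2.97637
The odds of developmental delay are about 2.98 times as high in the exposed group.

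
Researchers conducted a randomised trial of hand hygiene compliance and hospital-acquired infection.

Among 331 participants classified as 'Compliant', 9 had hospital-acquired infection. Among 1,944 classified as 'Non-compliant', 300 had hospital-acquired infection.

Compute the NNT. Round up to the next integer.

Risk in treated group = 9/331 = 0.02719; risk in control = 300/1944 = 0.15432.
Absolute risk reduction = 0.15432 − 0.02719 = 0.12713
NNT = 1 / ARR = 1 / 0.12713 = 7.866 → round up → 8

8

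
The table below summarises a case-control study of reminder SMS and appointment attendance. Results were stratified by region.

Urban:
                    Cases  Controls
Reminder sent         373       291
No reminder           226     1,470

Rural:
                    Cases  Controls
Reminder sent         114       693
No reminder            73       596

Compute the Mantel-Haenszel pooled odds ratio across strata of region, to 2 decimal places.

OR_MH = Σ(aᵢdᵢ/nᵢ) / Σ(bᵢcᵢ/nᵢ), where nᵢ is the stratum total.
Stratum 1 (Urban): n = 2360; a·d/n = 373·1470/2360 = 232.3347; b·c/n = 291·226/2360 = 27.8669
Stratum 2 (Rural): n = 1476; a·d/n = 114·596/1476 = 46.0325; b·c/n = 693·73/1476 = 34.2744
OR_MH = (232.3347 + 46.0325) / (27.8669 + 34.2744) = 278.3673 / 62.1413 = 4.47958

4.48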